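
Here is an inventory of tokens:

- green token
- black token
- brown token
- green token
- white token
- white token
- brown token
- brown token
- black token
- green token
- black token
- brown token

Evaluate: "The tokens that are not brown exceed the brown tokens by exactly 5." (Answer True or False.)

False

There are 8 tokens that are not brown.
There are 4 brown tokens.
The claim requires 8 − 4 (= 4) to equal 5, which does not hold.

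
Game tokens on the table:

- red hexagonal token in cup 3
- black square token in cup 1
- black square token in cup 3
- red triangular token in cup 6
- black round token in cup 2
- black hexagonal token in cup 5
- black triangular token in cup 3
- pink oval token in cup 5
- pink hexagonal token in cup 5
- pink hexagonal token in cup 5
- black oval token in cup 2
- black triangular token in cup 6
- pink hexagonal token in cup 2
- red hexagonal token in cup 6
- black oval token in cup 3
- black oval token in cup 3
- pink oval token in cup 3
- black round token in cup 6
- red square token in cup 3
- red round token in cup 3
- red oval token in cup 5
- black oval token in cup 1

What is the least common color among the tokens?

Counts by color: black 11, red 6, pink 5.
The minimum is 5, held uniquely by pink.

pink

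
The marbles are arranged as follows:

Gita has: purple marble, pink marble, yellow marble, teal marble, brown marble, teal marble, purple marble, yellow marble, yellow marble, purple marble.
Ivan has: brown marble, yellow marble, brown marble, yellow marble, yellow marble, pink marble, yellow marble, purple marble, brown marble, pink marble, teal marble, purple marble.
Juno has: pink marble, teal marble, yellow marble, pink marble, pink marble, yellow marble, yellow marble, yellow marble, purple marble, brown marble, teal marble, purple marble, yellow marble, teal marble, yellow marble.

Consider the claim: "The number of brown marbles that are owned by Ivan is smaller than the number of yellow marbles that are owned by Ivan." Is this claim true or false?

Count of brown marbles owned by Ivan: 3.
Count of yellow marbles owned by Ivan: 4.
The claim requires 3 < 4, which holds.

True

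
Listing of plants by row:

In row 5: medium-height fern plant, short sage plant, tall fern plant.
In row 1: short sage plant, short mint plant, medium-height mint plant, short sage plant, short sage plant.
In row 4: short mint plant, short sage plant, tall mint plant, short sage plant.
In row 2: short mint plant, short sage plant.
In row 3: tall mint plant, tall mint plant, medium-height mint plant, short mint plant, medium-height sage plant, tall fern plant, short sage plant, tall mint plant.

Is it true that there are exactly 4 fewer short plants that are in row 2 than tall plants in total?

short plants in row 2: 2.
tall plants: 6.
The claim requires 6 − 2 (= 4) to equal 4, which holds.

True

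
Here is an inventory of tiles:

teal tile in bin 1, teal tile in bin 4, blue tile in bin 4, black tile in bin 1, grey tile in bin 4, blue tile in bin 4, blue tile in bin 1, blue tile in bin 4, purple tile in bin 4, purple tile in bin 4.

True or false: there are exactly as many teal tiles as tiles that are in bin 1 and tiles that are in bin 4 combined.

There are 2 teal tiles.
tiles in bin 1: 3; tiles in bin 4: 7; combined: 3 + 7 = 10.
The claim requires 2 = 10, which does not hold.

False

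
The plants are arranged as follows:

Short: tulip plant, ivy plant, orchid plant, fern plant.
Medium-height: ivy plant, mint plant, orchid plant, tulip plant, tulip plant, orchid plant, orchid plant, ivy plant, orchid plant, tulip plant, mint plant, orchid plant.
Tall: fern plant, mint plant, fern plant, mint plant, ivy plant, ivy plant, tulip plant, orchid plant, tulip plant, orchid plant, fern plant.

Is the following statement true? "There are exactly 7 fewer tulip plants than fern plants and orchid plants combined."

False

|tulip plants| = 6.
fern plants: 4; orchid plants: 8; combined: 4 + 8 = 12.
The claim requires 12 − 6 (= 6) to equal 7, which does not hold.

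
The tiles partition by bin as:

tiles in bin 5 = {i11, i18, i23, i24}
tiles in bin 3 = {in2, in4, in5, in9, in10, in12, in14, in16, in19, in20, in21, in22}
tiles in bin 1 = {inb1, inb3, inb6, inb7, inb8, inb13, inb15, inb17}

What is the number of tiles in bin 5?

4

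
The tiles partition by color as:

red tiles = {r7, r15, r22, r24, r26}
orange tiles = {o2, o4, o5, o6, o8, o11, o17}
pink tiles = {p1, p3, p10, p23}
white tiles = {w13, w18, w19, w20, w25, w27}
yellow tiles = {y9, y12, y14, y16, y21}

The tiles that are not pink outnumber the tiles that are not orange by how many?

3

tiles that are not pink: 23.
tiles that are not orange: 20.
23 − 20 = 3.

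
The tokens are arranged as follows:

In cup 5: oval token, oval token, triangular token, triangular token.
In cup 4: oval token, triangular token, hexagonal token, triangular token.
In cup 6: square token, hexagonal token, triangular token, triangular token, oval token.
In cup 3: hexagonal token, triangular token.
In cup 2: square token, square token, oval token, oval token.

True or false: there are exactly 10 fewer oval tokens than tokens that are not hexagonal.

True

|oval tokens| = 6.
|tokens that are not hexagonal| = 16.
The claim requires 16 − 6 (= 10) to equal 10, which holds.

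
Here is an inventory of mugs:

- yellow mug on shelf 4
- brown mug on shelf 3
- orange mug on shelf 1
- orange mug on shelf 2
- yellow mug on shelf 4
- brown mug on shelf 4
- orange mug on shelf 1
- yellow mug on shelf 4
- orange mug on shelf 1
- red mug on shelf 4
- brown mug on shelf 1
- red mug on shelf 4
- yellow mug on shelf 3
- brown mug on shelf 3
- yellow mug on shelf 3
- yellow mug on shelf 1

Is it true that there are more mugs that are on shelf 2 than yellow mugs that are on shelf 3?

False

mugs on shelf 2: 1.
yellow mugs on shelf 3: 2.
The claim requires 1 > 2, which does not hold.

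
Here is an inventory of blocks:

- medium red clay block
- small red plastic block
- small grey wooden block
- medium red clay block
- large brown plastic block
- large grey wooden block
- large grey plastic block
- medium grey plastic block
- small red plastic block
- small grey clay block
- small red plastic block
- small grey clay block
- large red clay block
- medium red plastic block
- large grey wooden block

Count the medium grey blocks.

1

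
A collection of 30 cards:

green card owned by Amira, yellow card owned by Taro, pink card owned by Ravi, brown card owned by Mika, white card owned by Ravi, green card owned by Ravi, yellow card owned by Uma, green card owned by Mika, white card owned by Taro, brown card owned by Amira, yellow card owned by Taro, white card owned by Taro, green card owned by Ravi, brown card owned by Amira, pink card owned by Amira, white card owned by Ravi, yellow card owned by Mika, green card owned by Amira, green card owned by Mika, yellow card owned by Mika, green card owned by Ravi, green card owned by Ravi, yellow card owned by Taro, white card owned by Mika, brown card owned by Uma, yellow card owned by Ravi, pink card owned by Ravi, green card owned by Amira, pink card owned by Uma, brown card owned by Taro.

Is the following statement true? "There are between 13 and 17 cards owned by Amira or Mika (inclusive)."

False

Count of cards owned by Amira or Mika: 12.
The claim requires 13 ≤ 12 ≤ 17, which does not hold.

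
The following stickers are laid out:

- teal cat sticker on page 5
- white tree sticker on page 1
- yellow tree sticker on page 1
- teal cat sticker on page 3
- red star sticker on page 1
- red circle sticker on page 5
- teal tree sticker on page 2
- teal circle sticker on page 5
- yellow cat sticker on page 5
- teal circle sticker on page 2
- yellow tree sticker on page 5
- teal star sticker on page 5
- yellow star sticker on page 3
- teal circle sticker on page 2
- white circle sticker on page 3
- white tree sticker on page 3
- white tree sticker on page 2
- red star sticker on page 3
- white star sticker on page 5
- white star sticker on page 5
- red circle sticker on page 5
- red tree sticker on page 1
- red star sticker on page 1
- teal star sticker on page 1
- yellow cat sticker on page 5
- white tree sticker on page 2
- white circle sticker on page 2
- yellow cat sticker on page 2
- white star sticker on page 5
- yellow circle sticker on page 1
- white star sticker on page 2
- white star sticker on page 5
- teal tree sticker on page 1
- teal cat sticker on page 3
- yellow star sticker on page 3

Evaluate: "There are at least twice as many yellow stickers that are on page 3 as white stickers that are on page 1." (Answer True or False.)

yellow stickers on page 3: 2.
white stickers on page 1: 1.
The claim requires 2 ≥ 2 × 1 = 2, which holds.

True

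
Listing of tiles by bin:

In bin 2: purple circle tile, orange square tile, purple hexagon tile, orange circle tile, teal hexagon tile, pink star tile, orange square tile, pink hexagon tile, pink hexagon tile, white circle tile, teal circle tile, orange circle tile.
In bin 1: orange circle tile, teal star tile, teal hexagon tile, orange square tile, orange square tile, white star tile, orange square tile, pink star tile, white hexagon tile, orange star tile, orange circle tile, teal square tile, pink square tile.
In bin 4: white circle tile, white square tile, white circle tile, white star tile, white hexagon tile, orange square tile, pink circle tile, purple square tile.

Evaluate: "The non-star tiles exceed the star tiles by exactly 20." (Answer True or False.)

False

There are 27 non-star tiles.
There are 6 star tiles.
The claim requires 27 − 6 (= 21) to equal 20, which does not hold.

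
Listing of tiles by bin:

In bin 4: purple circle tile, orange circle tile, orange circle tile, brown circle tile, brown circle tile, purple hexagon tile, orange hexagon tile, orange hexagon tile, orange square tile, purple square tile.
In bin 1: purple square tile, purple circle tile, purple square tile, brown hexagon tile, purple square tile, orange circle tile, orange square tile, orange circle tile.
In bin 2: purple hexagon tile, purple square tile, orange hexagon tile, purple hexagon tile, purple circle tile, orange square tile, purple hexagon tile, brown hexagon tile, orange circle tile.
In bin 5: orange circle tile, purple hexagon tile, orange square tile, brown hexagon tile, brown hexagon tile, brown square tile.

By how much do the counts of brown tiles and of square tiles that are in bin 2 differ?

5

brown tiles: 7. square tiles in bin 2: 2.
|7 − 2| = 7 − 2 = 5.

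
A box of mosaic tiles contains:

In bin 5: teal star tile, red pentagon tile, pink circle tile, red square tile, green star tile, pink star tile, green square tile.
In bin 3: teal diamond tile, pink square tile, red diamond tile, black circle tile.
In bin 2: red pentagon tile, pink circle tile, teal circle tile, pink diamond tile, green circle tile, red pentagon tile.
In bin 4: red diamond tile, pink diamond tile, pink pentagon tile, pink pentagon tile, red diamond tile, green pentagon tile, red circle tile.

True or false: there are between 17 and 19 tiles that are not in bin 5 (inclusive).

True

tiles that are not in bin 5: 17.
The claim requires 17 ≤ 17 ≤ 19, which holds.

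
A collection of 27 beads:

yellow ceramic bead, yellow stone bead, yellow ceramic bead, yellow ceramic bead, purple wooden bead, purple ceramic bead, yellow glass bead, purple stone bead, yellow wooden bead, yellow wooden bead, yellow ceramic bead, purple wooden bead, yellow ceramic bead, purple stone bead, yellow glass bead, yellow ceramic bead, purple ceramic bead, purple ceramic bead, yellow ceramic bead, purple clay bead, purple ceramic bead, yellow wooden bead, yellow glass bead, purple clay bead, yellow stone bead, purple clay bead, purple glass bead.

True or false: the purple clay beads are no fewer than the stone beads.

False

|purple clay beads| = 3.
|stone beads| = 4.
The claim requires 3 ≥ 4, which does not hold.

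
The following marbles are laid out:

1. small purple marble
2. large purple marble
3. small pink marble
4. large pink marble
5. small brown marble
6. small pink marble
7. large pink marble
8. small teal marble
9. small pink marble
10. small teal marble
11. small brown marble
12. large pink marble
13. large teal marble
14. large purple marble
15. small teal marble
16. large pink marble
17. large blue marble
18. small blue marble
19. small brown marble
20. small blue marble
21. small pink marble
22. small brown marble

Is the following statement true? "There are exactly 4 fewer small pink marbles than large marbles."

True

small pink marbles: 4.
large marbles: 8.
The claim requires 8 − 4 (= 4) to equal 4, which holds.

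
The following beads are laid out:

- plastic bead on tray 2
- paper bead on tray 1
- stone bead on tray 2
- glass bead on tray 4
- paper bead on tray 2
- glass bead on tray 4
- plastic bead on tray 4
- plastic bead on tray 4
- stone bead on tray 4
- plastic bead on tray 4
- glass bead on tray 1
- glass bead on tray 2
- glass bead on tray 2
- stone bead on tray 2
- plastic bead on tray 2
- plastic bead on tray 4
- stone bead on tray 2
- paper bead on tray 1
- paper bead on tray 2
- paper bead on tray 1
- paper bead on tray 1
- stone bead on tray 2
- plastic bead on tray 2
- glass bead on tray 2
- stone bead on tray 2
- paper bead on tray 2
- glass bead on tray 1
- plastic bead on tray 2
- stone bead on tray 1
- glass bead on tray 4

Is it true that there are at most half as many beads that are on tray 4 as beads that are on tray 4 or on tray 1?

False

beads on tray 4: 8.
beads on tray 4 or on tray 1: 15.
The claim requires 2 × 8 = 16 ≤ 15, which does not hold.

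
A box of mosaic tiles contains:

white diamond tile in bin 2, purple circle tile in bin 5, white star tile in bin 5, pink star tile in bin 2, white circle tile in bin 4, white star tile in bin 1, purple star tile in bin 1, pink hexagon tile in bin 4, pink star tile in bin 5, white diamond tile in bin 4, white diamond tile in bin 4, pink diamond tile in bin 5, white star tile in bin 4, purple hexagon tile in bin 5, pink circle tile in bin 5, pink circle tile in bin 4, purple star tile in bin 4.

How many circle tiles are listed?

4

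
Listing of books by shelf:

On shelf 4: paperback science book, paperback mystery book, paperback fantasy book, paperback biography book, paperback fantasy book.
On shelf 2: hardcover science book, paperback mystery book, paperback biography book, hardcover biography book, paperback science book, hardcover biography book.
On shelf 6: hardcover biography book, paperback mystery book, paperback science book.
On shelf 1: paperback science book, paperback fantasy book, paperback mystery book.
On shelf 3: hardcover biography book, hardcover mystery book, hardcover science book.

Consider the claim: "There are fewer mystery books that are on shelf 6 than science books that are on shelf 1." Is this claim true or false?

There is 1 mystery book on shelf 6.
There is 1 science book on shelf 1.
The claim requires 1 < 1, which does not hold.

False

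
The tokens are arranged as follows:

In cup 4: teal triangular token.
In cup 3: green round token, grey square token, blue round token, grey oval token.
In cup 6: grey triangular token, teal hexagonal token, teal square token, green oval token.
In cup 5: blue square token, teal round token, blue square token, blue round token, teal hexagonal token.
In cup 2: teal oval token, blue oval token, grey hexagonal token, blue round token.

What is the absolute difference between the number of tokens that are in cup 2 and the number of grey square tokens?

tokens in cup 2: 4. grey square tokens: 1.
|4 − 1| = 4 − 1 = 3.

3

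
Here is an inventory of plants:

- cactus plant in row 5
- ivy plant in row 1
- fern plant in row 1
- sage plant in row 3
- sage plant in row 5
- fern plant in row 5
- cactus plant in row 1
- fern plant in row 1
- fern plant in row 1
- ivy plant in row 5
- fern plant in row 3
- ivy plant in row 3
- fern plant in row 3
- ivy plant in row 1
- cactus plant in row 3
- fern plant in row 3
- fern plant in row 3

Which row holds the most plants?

row 3

Counts by row: row 3→7, row 1→6, row 5→4.
The maximum is 7, held uniquely by row 3.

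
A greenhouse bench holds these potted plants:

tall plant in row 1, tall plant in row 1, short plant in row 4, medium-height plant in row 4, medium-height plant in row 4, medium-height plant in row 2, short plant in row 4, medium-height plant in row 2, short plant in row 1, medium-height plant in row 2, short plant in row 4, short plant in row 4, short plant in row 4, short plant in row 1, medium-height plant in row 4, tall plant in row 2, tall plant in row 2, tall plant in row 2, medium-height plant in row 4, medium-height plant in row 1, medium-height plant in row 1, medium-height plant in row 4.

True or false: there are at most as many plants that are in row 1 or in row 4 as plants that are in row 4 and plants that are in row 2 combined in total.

True

There are 16 plants in row 1 or in row 4.
plants in row 4: 10; plants in row 2: 6; combined: 10 + 6 = 16.
The claim requires 16 ≤ 16, which holds.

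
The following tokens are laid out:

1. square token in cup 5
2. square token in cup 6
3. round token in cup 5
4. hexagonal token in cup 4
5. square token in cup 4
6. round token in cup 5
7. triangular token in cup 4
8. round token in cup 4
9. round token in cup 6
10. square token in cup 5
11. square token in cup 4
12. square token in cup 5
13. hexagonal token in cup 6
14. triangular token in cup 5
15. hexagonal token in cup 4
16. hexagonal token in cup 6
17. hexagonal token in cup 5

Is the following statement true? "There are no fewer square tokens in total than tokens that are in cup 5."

False

|square tokens| = 6.
|tokens in cup 5| = 7.
The claim requires 6 ≥ 7, which does not hold.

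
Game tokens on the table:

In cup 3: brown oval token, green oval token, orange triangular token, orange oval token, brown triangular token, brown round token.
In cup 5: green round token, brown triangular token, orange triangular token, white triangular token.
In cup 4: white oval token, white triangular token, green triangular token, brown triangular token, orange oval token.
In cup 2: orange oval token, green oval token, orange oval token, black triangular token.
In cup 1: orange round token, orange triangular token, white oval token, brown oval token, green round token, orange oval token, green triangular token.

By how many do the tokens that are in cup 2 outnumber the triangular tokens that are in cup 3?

2

tokens in cup 2: 4.
triangular tokens in cup 3: 2.
4 − 2 = 2.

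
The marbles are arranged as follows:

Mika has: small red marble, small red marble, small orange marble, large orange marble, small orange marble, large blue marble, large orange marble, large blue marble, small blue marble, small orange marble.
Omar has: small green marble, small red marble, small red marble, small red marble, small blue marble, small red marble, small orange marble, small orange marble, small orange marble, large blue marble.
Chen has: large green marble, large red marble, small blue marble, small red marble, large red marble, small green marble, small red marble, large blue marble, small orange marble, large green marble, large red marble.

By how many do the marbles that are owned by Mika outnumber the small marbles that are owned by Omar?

marbles owned by Mika: 10.
small marbles owned by Omar: 9.
10 − 9 = 1.

1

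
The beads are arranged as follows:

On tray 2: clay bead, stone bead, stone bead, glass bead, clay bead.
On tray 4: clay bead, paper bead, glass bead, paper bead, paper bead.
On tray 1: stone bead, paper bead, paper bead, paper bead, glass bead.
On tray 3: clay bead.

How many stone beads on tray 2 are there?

2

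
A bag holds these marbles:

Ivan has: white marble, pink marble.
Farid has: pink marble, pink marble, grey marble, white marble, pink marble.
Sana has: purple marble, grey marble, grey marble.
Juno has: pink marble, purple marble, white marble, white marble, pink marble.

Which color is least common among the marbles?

Counts by color: pink 6, white 4, grey 3, purple 2.
The minimum is 2, held uniquely by purple.

purple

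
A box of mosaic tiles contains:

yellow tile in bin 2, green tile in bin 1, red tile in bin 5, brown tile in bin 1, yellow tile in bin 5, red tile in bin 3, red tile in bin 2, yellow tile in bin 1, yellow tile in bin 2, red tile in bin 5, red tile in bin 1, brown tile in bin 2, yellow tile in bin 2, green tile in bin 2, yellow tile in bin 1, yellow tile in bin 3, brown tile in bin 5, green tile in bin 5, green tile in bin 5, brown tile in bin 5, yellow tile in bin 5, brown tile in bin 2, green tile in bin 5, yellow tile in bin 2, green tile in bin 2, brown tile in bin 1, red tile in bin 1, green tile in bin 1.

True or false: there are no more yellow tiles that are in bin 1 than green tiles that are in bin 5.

|yellow tiles in bin 1| = 2.
|green tiles in bin 5| = 3.
The claim requires 2 ≤ 3, which holds.

True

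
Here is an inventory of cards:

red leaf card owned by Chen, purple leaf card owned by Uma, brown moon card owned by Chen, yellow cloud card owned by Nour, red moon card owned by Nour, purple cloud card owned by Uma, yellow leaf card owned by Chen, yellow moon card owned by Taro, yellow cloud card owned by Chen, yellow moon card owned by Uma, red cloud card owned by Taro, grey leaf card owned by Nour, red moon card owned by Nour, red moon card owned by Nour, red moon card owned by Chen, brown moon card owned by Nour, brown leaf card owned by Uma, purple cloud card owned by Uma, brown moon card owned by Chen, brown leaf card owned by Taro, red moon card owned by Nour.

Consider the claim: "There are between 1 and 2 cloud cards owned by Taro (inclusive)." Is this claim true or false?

cloud cards owned by Taro: 1.
The claim requires 1 ≤ 1 ≤ 2, which holds.

True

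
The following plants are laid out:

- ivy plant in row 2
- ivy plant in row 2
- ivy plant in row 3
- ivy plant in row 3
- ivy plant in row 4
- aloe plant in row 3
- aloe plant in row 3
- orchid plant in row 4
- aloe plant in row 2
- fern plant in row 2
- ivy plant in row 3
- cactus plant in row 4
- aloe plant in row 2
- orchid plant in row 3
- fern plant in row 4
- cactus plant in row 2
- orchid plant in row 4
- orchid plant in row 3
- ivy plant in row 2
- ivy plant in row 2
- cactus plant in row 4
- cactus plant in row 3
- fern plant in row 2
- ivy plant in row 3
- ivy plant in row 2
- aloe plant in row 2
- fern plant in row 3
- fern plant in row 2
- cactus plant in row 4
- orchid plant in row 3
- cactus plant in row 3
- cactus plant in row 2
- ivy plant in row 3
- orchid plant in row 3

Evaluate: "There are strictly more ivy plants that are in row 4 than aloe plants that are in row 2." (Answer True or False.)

|ivy plants in row 4| = 1.
|aloe plants in row 2| = 3.
The claim requires 1 > 3, which does not hold.

False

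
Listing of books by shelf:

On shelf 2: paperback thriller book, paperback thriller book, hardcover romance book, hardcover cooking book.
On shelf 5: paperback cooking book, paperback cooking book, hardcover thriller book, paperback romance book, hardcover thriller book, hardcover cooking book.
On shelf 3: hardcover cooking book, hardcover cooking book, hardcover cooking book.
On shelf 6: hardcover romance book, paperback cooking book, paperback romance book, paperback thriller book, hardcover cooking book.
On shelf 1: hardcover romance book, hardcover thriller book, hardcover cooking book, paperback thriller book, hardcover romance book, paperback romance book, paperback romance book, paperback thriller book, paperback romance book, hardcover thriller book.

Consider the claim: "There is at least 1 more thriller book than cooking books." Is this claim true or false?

thriller books: 9.
cooking books: 10.
The claim requires 9 − 10 = -1 ≥ 1, which does not hold.

False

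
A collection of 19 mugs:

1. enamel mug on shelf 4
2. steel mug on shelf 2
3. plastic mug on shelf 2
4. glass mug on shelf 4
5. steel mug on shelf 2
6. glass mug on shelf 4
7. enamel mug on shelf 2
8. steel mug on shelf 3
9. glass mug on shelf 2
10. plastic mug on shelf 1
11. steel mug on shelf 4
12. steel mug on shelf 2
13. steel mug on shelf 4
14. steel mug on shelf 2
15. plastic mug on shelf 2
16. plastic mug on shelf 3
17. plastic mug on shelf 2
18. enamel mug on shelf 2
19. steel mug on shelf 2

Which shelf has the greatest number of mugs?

Counts by shelf: shelf 2→11, shelf 4→5, shelf 3→2, shelf 1→1.
The maximum is 11, held uniquely by shelf 2.

shelf 2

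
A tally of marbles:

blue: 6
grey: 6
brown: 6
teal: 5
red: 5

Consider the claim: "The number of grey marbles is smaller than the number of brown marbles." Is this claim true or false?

False

grey marbles: 6.
brown marbles: 6.
The claim requires 6 < 6, which does not hold.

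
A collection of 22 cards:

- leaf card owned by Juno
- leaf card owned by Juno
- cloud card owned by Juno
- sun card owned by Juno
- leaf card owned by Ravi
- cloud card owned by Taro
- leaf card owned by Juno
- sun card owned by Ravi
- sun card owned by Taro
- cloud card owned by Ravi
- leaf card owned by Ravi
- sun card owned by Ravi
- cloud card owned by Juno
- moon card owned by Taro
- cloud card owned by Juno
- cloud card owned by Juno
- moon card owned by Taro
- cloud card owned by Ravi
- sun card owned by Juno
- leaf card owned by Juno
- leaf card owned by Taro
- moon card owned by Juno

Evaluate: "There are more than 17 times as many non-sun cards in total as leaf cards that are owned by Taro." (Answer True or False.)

non-sun cards: 17.
leaf cards owned by Taro: 1.
The claim requires 17 > 17 × 1 = 17, which does not hold.

False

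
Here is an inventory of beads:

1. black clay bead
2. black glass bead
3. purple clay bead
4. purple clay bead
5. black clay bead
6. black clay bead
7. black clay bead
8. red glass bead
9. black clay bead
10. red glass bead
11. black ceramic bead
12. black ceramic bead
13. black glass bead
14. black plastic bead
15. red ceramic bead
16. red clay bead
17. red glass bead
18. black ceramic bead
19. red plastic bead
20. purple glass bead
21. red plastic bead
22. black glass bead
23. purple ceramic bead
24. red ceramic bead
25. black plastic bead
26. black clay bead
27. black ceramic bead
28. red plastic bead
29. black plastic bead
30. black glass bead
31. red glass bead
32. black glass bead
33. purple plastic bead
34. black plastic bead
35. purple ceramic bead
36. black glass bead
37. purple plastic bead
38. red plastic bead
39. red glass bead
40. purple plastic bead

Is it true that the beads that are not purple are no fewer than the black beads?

|beads that are not purple| = 32.
|black beads| = 20.
The claim requires 32 ≥ 20, which holds.

True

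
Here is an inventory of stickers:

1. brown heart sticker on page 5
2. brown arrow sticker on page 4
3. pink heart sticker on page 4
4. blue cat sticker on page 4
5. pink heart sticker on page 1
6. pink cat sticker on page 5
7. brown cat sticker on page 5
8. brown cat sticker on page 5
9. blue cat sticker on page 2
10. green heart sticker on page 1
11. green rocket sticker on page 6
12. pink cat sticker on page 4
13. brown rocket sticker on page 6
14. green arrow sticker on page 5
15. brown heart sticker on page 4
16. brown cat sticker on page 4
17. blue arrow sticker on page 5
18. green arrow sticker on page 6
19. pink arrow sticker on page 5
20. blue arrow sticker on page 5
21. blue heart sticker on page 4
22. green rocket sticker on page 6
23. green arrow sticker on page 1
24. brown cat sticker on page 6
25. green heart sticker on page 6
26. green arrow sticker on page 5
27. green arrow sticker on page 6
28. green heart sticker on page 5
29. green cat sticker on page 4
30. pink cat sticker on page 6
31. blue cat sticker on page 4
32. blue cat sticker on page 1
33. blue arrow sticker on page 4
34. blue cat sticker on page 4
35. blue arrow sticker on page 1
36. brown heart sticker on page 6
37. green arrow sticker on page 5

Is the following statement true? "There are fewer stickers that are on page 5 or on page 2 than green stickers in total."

There are 12 stickers on page 5 or on page 2.
There are 12 green stickers.
The claim requires 12 < 12, which does not hold.

False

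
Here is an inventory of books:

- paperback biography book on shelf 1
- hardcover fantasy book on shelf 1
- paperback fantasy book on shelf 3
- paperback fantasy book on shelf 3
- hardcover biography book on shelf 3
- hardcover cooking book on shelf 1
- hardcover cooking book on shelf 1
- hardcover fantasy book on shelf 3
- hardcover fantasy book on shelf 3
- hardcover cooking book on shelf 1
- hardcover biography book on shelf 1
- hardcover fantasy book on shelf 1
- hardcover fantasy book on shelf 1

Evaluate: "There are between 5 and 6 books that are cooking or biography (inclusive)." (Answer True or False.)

True

|books that are cooking or biography| = 6.
The claim requires 5 ≤ 6 ≤ 6, which holds.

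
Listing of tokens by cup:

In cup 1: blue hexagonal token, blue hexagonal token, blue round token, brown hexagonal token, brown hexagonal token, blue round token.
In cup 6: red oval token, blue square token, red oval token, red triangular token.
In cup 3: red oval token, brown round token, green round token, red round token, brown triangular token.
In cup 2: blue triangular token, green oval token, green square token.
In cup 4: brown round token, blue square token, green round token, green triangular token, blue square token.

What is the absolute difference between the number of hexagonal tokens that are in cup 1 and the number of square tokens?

0

hexagonal tokens in cup 1: 4. square tokens: 4.
|4 − 4| = 4 − 4 = 0.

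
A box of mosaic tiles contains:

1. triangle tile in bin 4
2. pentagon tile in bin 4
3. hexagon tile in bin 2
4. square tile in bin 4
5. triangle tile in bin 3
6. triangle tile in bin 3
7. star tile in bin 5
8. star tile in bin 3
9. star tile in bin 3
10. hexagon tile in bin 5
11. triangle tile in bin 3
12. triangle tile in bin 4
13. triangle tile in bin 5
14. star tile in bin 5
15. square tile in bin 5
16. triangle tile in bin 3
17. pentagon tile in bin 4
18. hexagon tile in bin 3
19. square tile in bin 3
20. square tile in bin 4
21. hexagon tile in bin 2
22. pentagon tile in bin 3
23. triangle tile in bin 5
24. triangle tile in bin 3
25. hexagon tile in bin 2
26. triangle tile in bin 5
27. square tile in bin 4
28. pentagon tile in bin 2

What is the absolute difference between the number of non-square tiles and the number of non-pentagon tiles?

1

non-square tiles: 23. non-pentagon tiles: 24.
|23 − 24| = 24 − 23 = 1.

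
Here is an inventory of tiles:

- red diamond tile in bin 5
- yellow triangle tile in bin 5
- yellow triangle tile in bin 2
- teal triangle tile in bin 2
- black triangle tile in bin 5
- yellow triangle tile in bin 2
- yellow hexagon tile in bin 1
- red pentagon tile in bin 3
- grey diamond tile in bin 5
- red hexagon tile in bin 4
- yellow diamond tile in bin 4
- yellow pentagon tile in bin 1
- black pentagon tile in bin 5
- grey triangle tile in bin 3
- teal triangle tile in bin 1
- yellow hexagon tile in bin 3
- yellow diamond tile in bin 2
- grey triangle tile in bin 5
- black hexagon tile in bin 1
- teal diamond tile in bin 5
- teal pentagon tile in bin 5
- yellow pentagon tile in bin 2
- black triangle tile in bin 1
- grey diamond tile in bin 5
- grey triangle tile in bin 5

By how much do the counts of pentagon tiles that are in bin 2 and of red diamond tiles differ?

pentagon tiles in bin 2: 1. red diamond tiles: 1.
|1 − 1| = 1 − 1 = 0.

0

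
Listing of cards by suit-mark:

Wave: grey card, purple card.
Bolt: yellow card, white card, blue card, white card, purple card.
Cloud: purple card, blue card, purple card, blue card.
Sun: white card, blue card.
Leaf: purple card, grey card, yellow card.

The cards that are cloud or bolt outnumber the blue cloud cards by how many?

7

cards that are cloud or bolt: 9.
blue cloud cards: 2.
9 − 2 = 7.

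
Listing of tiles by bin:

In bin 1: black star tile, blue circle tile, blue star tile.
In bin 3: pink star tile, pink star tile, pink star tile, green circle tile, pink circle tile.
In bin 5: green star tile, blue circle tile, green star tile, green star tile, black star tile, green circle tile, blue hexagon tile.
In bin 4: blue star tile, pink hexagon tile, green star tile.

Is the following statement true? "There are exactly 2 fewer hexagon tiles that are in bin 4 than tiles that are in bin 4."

There is 1 hexagon tile in bin 4.
There are 3 tiles in bin 4.
The claim requires 3 − 1 (= 2) to equal 2, which holds.

True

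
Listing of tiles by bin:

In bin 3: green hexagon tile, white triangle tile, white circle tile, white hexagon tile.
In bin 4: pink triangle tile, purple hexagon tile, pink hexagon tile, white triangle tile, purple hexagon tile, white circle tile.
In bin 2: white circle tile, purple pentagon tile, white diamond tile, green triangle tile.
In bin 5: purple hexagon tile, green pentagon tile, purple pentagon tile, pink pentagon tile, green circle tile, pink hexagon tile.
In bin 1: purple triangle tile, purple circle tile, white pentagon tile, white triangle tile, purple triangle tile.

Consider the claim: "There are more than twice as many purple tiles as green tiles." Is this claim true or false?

False

There are 8 purple tiles.
There are 4 green tiles.
The claim requires 8 > 2 × 4 = 8, which does not hold.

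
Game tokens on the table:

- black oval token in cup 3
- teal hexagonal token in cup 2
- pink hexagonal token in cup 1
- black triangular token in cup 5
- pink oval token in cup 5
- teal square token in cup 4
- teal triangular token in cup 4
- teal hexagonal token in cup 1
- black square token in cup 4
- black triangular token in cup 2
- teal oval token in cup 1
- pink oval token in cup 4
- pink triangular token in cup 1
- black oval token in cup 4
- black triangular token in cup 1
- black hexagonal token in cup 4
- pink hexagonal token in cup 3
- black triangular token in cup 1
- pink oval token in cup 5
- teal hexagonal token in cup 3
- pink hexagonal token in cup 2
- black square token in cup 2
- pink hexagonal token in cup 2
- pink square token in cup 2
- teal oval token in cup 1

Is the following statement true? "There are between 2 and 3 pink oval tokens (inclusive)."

pink oval tokens: 3.
The claim requires 2 ≤ 3 ≤ 3, which holds.

True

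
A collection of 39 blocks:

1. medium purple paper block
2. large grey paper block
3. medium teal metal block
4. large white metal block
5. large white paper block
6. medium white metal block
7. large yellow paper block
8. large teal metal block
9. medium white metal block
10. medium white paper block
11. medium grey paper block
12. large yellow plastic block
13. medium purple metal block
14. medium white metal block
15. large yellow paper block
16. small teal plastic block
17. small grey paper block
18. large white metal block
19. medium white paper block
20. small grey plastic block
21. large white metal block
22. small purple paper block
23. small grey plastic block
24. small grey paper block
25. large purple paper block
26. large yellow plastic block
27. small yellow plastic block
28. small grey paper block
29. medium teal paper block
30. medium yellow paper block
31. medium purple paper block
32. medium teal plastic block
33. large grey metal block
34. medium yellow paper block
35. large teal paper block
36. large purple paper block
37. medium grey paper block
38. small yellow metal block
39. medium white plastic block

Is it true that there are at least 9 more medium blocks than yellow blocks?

False

|medium blocks| = 16.
|yellow blocks| = 8.
The claim requires 16 − 8 = 8 ≥ 9, which does not hold.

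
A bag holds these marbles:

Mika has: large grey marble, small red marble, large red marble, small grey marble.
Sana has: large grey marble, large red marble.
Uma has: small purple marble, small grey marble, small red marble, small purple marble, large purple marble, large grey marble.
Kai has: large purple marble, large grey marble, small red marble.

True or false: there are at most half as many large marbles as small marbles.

|large marbles| = 8.
|small marbles| = 7.
The claim requires 2 × 8 = 16 ≤ 7, which does not hold.

False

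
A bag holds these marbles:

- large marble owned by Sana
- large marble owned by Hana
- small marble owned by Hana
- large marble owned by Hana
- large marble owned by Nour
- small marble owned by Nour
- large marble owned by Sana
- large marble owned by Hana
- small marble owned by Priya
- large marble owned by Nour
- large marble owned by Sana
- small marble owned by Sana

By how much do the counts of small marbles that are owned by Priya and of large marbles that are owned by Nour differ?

1

small marbles owned by Priya: 1. large marbles owned by Nour: 2.
|1 − 2| = 2 − 1 = 1.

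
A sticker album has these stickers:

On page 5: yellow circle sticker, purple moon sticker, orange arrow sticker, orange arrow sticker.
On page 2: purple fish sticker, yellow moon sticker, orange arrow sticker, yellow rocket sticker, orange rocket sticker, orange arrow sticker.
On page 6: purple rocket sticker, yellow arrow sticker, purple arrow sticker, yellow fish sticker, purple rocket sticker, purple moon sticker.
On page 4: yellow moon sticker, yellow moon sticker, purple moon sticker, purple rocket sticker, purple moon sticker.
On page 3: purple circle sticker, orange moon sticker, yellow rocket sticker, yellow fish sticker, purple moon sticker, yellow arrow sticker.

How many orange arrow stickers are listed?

4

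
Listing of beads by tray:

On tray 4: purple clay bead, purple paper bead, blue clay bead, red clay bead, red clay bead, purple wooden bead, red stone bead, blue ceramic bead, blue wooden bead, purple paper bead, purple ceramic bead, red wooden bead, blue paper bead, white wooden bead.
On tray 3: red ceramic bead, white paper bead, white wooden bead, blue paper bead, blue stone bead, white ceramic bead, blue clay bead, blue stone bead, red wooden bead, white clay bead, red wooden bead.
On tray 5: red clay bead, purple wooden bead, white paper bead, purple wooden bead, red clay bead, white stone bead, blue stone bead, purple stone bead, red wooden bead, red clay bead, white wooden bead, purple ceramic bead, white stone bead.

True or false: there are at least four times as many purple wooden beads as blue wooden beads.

purple wooden beads: 3.
blue wooden beads: 1.
The claim requires 3 ≥ 4 × 1 = 4, which does not hold.

False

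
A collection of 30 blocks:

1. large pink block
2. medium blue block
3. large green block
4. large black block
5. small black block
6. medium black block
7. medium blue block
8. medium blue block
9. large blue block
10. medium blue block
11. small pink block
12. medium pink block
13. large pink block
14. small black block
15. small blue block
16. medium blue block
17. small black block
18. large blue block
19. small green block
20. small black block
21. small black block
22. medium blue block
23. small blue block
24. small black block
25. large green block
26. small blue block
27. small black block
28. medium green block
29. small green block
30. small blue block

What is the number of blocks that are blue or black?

black: 9; blue: 12; together 9 + 12 = 21.

21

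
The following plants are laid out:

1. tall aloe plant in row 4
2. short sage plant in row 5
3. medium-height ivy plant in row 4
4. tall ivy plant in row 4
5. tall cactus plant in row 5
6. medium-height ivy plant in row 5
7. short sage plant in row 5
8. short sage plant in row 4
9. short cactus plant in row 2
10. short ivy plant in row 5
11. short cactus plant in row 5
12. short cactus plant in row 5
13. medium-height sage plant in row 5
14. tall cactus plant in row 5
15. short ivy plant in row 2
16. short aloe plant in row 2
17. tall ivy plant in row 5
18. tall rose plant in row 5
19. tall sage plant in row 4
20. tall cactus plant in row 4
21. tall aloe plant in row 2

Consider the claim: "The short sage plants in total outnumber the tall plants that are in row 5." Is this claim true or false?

False

There are 3 short sage plants.
There are 4 tall plants in row 5.
The claim requires 3 > 4, which does not hold.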